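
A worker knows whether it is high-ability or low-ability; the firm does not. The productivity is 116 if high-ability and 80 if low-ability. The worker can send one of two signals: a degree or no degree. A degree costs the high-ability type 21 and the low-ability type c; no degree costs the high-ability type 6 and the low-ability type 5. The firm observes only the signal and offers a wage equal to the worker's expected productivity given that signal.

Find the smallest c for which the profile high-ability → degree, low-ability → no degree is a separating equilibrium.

Under separation: degree → high-ability (pays 116); no degree → low-ability (pays 80).
High-ability: 116 − 21 = 95 ≥ 80 − 6 = 74. Holds regardless of c. ✓
Low-ability: 80 − 5 ≥ 116 − c, so c ≥ 116 − 75 = 41.

41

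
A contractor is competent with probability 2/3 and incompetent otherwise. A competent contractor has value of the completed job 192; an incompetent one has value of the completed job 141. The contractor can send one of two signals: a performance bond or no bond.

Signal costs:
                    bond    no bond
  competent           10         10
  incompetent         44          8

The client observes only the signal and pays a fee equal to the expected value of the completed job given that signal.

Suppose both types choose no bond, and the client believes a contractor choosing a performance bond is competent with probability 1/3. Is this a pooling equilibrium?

At the pooled signal (no bond) the client holds the prior 2/3 and pays 2/3·192 + 1/3·141 = 175. Off-path (bond) belief 1/3 gives 1/3·192 + 2/3·141 = 158.
Competent: no bond gives 175 − 10 = 165; bond gives 158 − 10 = 148. Stays. ✓
Incompetent: no bond gives 175 − 8 = 167; bond gives 158 − 44 = 114. Stays. ✓

Yes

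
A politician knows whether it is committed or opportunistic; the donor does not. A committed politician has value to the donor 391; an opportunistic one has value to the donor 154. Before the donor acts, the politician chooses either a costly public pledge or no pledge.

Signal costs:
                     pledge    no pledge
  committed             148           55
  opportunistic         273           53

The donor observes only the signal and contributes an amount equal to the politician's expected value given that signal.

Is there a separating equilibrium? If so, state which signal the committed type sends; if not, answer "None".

None

Try committed → pledge, opportunistic → no pledge:
  If types separate, pledge earns payment 391 and no pledge earns 154.
  Committed: pledge gives 391 − 148 = 243; no pledge gives 154 − 55 = 99. No deviation. ✓
  Opportunistic: no pledge gives 154 − 53 = 101; pledge gives 391 − 273 = 118. Would deviate. ✗
Try committed → no pledge, opportunistic → pledge:
  If types separate, no pledge earns payment 391 and pledge earns 154.
  Committed: no pledge gives 391 − 55 = 336; pledge gives 154 − 148 = 6. No deviation. ✓
  Opportunistic: pledge gives 154 − 273 = -119; no pledge gives 391 − 53 = 338. Would deviate. ✗
Neither assignment is incentive-compatible.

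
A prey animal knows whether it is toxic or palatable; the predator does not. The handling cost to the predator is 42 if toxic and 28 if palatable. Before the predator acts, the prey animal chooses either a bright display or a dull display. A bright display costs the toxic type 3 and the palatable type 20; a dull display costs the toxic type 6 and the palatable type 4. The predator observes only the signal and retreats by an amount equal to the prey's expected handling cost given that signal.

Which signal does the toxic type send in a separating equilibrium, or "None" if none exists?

bright display

Try toxic → bright display, palatable → dull display:
  Under separation the predator infers type exactly: bright display → toxic (pays 42), dull display → palatable (pays 28).
  Toxic: bright display gives 42 − 3 = 39; dull display gives 28 − 6 = 22. No deviation. ✓
  Palatable: dull display gives 28 − 4 = 24; bright display gives 42 − 20 = 22. No deviation. ✓
Both hold — the toxic type sends bright display.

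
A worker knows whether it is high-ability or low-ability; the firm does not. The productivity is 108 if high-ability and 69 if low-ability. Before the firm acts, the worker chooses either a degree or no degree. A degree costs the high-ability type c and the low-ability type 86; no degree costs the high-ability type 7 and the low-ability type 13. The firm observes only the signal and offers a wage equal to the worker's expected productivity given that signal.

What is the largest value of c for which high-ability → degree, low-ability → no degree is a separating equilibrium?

Under separation: degree → high-ability (pays 108); no degree → low-ability (pays 69).
Low-ability: 69 − 13 = 56 ≥ 108 − 86 = 22. Holds regardless of c. ✓
High-ability: 108 − c ≥ 69 − 7, so c ≤ 108 − 62 = 46.

46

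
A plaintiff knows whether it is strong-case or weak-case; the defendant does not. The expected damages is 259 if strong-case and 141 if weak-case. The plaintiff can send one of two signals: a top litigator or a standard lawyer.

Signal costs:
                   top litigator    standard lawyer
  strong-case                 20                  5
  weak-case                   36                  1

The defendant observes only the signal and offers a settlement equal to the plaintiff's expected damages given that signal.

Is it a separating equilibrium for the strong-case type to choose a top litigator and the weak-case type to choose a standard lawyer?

Under separation the defendant infers type exactly: top litigator → strong-case (pays 259), standard lawyer → weak-case (pays 141).
Strong-case: top litigator gives 259 − 20 = 239; standard lawyer gives 141 − 5 = 136. No deviation. ✓
Weak-case: standard lawyer gives 141 − 1 = 140; top litigator gives 259 − 36 = 223. Would deviate. ✗

No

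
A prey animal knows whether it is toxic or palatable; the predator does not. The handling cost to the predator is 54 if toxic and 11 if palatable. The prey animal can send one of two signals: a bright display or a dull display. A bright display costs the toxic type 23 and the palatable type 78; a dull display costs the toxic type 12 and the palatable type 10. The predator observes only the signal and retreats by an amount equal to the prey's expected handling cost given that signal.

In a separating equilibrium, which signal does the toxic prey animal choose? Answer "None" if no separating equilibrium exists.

Try toxic → bright display, palatable → dull display:
  Under separation the predator infers type exactly: bright display → toxic (pays 54), dull display → palatable (pays 11).
  Toxic: bright display gives 54 − 23 = 31; dull display gives 11 − 12 = -1. No deviation. ✓
  Palatable: dull display gives 11 − 10 = 1; bright display gives 54 − 78 = -24. No deviation. ✓
Both hold — the toxic type sends bright display.

bright display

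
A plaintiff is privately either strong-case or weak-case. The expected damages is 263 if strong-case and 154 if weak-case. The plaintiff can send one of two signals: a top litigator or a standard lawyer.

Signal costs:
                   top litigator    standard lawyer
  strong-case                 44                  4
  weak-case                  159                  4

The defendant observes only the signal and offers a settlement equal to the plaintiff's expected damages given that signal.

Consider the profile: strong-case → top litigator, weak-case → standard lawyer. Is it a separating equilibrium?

Yes

If types separate, top litigator earns payment 263 and standard lawyer earns 154.
Strong-case: top litigator gives 263 − 44 = 219; standard lawyer gives 154 − 4 = 150. No deviation. ✓
Weak-case: standard lawyer gives 154 − 4 = 150; top litigator gives 263 − 159 = 104. No deviation. ✓
Both incentive constraints hold.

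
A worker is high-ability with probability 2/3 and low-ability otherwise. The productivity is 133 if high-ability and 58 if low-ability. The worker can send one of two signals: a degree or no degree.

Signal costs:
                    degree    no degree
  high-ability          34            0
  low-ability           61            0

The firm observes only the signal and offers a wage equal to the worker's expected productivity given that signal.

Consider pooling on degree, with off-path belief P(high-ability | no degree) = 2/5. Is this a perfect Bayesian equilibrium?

No

At the pooled signal (degree) the firm holds the prior 2/3 and pays 2/3·133 + 1/3·58 = 108. Off-path (no degree) belief 2/5 gives 2/5·133 + 3/5·58 = 88.
High-ability: degree gives 108 − 34 = 74; no degree gives 88 − 0 = 88. Deviates. ✗
Low-ability: degree gives 108 − 61 = 47; no degree gives 88 − 0 = 88. Deviates. ✗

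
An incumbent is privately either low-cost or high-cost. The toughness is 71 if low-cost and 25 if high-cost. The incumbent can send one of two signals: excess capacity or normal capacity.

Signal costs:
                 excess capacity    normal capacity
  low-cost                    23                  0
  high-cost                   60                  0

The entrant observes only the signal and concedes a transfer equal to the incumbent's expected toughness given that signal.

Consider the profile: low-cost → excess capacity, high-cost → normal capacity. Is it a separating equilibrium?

Yes

If types separate, excess capacity earns payment 71 and normal capacity earns 25.
Low-cost: excess capacity gives 71 − 23 = 48; normal capacity gives 25 − 0 = 25. No deviation. ✓
High-cost: normal capacity gives 25 − 0 = 25; excess capacity gives 71 − 60 = 11. No deviation. ✓
Both incentive constraints hold.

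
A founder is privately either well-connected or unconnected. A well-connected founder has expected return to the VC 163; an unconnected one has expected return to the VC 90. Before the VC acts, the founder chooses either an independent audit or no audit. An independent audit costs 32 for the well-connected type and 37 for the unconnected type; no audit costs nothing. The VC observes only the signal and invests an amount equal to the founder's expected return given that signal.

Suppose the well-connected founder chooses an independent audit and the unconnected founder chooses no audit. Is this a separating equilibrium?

Under separation the VC infers type exactly: audit → well-connected (pays 163), no audit → unconnected (pays 90).
Well-connected: audit gives 163 − 32 = 131; no audit gives 90 − 0 = 90. No deviation. ✓
Unconnected: no audit gives 90 − 0 = 90; audit gives 163 − 37 = 126. Would deviate. ✗

No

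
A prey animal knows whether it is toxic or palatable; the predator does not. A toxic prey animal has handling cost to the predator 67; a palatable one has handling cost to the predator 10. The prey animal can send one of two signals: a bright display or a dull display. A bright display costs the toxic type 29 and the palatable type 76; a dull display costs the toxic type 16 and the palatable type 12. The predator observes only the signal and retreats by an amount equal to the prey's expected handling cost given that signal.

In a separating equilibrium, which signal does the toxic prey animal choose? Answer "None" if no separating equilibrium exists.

Try toxic → bright display, palatable → dull display:
  Under separation the predator infers type exactly: bright display → toxic (pays 67), dull display → palatable (pays 10).
  Toxic: bright display gives 67 − 29 = 38; dull display gives 10 − 16 = -6. No deviation. ✓
  Palatable: dull display gives 10 − 12 = -2; bright display gives 67 − 76 = -9. No deviation. ✓
Both hold — the toxic type sends bright display.

bright display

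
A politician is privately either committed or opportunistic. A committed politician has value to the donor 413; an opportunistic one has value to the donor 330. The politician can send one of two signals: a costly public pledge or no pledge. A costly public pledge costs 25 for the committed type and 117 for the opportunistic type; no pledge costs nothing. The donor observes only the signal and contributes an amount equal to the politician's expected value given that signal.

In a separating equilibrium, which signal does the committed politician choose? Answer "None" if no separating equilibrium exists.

pledge

Try committed → pledge, opportunistic → no pledge:
  Under separation the donor infers type exactly: pledge → committed (pays 413), no pledge → opportunistic (pays 330).
  Committed: pledge gives 413 − 25 = 388; no pledge gives 330 − 0 = 330. No deviation. ✓
  Opportunistic: no pledge gives 330 − 0 = 330; pledge gives 413 − 117 = 296. No deviation. ✓
Both hold — the committed type sends pledge.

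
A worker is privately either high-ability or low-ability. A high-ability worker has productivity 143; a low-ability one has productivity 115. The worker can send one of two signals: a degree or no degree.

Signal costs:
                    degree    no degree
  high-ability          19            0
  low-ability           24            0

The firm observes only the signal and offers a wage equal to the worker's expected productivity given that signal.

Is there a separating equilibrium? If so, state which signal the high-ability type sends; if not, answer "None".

Try high-ability → degree, low-ability → no degree:
  If types separate, degree earns payment 143 and no degree earns 115.
  High-ability: degree gives 143 − 19 = 124; no degree gives 115 − 0 = 115. No deviation. ✓
  Low-ability: no degree gives 115 − 0 = 115; degree gives 143 − 24 = 119. Would deviate. ✗
Try high-ability → no degree, low-ability → degree:
  If types separate, no degree earns payment 143 and degree earns 115.
  High-ability: no degree gives 143 − 0 = 143; degree gives 115 − 19 = 96. No deviation. ✓
  Low-ability: degree gives 115 − 24 = 91; no degree gives 143 − 0 = 143. Would deviate. ✗
Neither assignment is incentive-compatible.

None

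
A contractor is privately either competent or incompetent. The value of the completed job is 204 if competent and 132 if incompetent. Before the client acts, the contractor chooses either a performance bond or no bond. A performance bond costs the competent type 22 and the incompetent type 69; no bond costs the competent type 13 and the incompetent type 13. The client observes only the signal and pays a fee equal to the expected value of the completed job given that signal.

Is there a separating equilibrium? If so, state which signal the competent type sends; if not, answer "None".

Try competent → bond, incompetent → no bond:
  Under separation the client infers type exactly: bond → competent (pays 204), no bond → incompetent (pays 132).
  Competent: bond gives 204 − 22 = 182; no bond gives 132 − 13 = 119. No deviation. ✓
  Incompetent: no bond gives 132 − 13 = 119; bond gives 204 − 69 = 135. Would deviate. ✗
Try competent → no bond, incompetent → bond:
  Under separation the client infers type exactly: no bond → competent (pays 204), bond → incompetent (pays 132).
  Competent: no bond gives 204 − 13 = 191; bond gives 132 − 22 = 110. No deviation. ✓
  Incompetent: bond gives 132 − 69 = 63; no bond gives 204 − 13 = 191. Would deviate. ✗
Neither assignment is incentive-compatible.

None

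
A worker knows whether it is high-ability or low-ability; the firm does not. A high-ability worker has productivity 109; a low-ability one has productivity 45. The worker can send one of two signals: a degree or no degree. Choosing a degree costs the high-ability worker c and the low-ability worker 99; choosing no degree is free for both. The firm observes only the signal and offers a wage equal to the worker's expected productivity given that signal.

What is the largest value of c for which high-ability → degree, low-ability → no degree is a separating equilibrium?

Under separation: degree → high-ability (pays 109); no degree → low-ability (pays 45).
Low-ability: 45 − 0 = 45 ≥ 109 − 99 = 10. Holds regardless of c. ✓
High-ability: 109 − c ≥ 45 − 0, so c ≤ 109 − 45 = 64.

64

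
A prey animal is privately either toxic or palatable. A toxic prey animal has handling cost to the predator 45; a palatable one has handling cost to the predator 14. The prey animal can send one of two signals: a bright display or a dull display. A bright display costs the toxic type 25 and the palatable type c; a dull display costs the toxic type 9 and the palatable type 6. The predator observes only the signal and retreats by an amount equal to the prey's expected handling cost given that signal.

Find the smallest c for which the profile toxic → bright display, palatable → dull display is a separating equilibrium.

Under separation: bright display → toxic (pays 45); dull display → palatable (pays 14).
Toxic: 45 − 25 = 20 ≥ 14 − 9 = 5. Holds regardless of c. ✓
Palatable: 14 − 6 ≥ 45 − c, so c ≥ 45 − 8 = 37.

37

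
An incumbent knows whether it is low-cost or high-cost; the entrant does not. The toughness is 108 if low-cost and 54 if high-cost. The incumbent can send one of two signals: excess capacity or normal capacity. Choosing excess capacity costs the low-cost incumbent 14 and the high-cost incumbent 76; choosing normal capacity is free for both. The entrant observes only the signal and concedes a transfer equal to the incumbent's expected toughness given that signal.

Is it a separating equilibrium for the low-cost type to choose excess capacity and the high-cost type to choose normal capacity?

Yes

If types separate, excess capacity earns payment 108 and normal capacity earns 54.
Low-cost: excess capacity gives 108 − 14 = 94; normal capacity gives 54 − 0 = 54. No deviation. ✓
High-cost: normal capacity gives 54 − 0 = 54; excess capacity gives 108 − 76 = 32. No deviation. ✓
Neither type gains from mimicking the other.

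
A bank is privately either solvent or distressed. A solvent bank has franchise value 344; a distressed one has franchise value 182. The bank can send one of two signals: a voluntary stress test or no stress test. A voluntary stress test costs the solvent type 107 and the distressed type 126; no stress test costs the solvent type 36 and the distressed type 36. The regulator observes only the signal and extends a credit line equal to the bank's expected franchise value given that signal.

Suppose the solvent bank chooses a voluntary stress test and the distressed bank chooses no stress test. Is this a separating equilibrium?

No

Under separation the regulator infers type exactly: stress test → solvent (pays 344), no stress test → distressed (pays 182).
Solvent: stress test gives 344 − 107 = 237; no stress test gives 182 − 36 = 146. No deviation. ✓
Distressed: no stress test gives 182 − 36 = 146; stress test gives 344 − 126 = 218. Would deviate. ✗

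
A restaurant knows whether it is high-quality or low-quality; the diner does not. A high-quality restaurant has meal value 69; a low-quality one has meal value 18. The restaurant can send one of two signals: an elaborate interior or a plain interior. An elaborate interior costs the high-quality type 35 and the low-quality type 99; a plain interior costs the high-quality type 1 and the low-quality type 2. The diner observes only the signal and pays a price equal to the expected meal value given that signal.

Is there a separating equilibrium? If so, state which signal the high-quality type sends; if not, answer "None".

Try high-quality → elaborate interior, low-quality → plain interior:
  Under separation the diner infers type exactly: elaborate interior → high-quality (pays 69), plain interior → low-quality (pays 18).
  High-quality: elaborate interior gives 69 − 35 = 34; plain interior gives 18 − 1 = 17. No deviation. ✓
  Low-quality: plain interior gives 18 − 2 = 16; elaborate interior gives 69 − 99 = -30. No deviation. ✓
Both hold — the high-quality type sends elaborate interior.

elaborate interior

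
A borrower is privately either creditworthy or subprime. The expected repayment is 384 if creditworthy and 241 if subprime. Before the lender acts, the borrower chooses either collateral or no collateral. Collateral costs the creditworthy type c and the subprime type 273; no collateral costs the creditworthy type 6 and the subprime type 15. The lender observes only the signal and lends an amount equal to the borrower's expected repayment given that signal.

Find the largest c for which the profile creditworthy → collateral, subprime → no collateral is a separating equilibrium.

Under separation: collateral → creditworthy (pays 384); no collateral → subprime (pays 241).
Subprime: 241 − 15 = 226 ≥ 384 − 273 = 111. Holds regardless of c. ✓
Creditworthy: 384 − c ≥ 241 − 6, so c ≤ 384 − 235 = 149.

149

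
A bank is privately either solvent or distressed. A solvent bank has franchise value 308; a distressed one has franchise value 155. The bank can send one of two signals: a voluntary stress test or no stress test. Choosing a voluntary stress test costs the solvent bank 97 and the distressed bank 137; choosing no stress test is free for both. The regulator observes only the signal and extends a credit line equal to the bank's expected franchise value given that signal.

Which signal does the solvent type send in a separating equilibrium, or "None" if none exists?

None

Try solvent → stress test, distressed → no stress test:
  If types separate, stress test earns payment 308 and no stress test earns 155.
  Solvent: stress test gives 308 − 97 = 211; no stress test gives 155 − 0 = 155. No deviation. ✓
  Distressed: no stress test gives 155 − 0 = 155; stress test gives 308 − 137 = 171. Would deviate. ✗
Try solvent → no stress test, distressed → stress test:
  If types separate, no stress test earns payment 308 and stress test earns 155.
  Solvent: no stress test gives 308 − 0 = 308; stress test gives 155 − 97 = 58. No deviation. ✓
  Distressed: stress test gives 155 − 137 = 18; no stress test gives 308 − 0 = 308. Would deviate. ✗
Neither assignment is incentive-compatible.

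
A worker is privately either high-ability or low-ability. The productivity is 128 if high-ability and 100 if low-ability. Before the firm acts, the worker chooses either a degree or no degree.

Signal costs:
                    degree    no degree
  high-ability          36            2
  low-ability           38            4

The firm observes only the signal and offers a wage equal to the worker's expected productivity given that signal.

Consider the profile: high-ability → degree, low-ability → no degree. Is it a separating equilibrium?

No

If types separate, degree earns payment 128 and no degree earns 100.
High-ability: degree gives 128 − 36 = 92; no degree gives 100 − 2 = 98. Would deviate. ✗
Low-ability: no degree gives 100 − 4 = 96; degree gives 128 − 38 = 90. No deviation. ✓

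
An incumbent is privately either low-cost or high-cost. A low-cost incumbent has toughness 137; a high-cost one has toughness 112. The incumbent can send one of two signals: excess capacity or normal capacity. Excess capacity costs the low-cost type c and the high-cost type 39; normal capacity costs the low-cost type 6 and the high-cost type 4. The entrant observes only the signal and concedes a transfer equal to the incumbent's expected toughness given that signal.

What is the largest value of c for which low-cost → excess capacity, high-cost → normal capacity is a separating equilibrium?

Under separation: excess capacity → low-cost (pays 137); normal capacity → high-cost (pays 112).
High-cost: 112 − 4 = 108 ≥ 137 − 39 = 98. Holds regardless of c. ✓
Low-cost: 137 − c ≥ 112 − 6, so c ≤ 137 − 106 = 31.

31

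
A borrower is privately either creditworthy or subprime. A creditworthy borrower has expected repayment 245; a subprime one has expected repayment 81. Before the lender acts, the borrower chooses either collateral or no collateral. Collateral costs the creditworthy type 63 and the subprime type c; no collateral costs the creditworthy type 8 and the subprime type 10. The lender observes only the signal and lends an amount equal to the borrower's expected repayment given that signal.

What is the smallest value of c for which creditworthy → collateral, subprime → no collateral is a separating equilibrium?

174

Under separation: collateral → creditworthy (pays 245); no collateral → subprime (pays 81).
Creditworthy: 245 − 63 = 182 ≥ 81 − 8 = 73. Holds regardless of c. ✓
Subprime: 81 − 10 ≥ 245 − c, so c ≥ 245 − 71 = 174.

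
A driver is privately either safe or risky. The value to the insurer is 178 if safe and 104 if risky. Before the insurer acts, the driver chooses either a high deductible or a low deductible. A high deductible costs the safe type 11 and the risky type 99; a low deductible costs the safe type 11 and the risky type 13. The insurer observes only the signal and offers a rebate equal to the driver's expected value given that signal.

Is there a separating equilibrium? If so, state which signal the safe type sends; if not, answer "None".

high deductible

Try safe → high deductible, risky → low deductible:
  Under separation the insurer infers type exactly: high deductible → safe (pays 178), low deductible → risky (pays 104).
  Safe: high deductible gives 178 − 11 = 167; low deductible gives 104 − 11 = 93. No deviation. ✓
  Risky: low deductible gives 104 − 13 = 91; high deductible gives 178 − 99 = 79. No deviation. ✓
Both hold — the safe type sends high deductible.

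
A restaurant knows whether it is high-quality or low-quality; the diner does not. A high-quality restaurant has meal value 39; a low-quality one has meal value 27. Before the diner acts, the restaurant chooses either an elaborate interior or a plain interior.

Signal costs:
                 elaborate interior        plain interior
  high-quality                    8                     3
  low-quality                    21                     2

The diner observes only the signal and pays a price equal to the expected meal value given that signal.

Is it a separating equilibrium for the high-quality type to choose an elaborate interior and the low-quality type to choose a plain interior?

If types separate, elaborate interior earns payment 39 and plain interior earns 27.
High-quality: elaborate interior gives 39 − 8 = 31; plain interior gives 27 − 3 = 24. No deviation. ✓
Low-quality: plain interior gives 27 − 2 = 25; elaborate interior gives 39 − 21 = 18. No deviation. ✓
Both incentive constraints hold.

Yes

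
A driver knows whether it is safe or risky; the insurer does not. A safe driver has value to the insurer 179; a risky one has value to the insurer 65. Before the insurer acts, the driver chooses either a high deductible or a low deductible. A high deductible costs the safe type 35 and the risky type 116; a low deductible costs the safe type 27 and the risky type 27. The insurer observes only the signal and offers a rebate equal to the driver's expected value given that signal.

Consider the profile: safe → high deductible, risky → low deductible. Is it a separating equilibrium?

Under separation the insurer infers type exactly: high deductible → safe (pays 179), low deductible → risky (pays 65).
Safe: high deductible gives 179 − 35 = 144; low deductible gives 65 − 27 = 38. No deviation. ✓
Risky: low deductible gives 65 − 27 = 38; high deductible gives 179 − 116 = 63. Would deviate. ✗

No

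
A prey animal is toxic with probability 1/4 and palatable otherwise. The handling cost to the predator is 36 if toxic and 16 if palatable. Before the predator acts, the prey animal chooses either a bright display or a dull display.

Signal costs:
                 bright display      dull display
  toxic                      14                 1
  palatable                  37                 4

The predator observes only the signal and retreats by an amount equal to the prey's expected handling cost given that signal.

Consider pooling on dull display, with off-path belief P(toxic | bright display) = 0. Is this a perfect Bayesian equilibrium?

Yes

On the equilibrium path (dull display) the predator holds the prior 1/4 and pays 1/4·36 + 3/4·16 = 21. Off-path (bright display) belief 0 gives 0·36 + 1·16 = 16.
Toxic: dull display gives 21 − 1 = 20; bright display gives 16 − 14 = 2. Stays. ✓
Palatable: dull display gives 21 − 4 = 17; bright display gives 16 − 37 = -21. Stays. ✓
Beliefs are Bayes-consistent on-path and both types best-respond.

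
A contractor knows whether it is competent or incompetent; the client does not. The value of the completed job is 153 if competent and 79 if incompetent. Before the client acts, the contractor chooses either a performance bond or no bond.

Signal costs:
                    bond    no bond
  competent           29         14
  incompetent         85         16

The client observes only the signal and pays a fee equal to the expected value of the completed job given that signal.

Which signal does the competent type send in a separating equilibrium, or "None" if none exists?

None

Try competent → bond, incompetent → no bond:
  If types separate, bond earns payment 153 and no bond earns 79.
  Competent: bond gives 153 − 29 = 124; no bond gives 79 − 14 = 65. No deviation. ✓
  Incompetent: no bond gives 79 − 16 = 63; bond gives 153 − 85 = 68. Would deviate. ✗
Try competent → no bond, incompetent → bond:
  If types separate, no bond earns payment 153 and bond earns 79.
  Competent: no bond gives 153 − 14 = 139; bond gives 79 − 29 = 50. No deviation. ✓
  Incompetent: bond gives 79 − 85 = -6; no bond gives 153 − 16 = 137. Would deviate. ✗
Neither assignment is incentive-compatible.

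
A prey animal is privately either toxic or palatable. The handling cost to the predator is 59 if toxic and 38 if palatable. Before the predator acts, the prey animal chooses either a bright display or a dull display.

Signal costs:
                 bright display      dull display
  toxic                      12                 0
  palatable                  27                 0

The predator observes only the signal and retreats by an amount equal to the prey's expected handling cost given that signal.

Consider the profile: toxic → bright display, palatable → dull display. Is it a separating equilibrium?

If types separate, bright display earns payment 59 and dull display earns 38.
Toxic: bright display gives 59 − 12 = 47; dull display gives 38 − 0 = 38. No deviation. ✓
Palatable: dull display gives 38 − 0 = 38; bright display gives 59 − 27 = 32. No deviation. ✓
Neither type gains from mimicking the other.

Yes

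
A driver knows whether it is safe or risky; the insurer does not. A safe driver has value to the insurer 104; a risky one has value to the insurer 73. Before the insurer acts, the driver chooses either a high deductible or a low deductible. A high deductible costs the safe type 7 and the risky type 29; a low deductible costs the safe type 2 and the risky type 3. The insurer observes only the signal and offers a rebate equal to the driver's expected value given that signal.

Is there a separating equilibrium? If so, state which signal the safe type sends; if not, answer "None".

None

Try safe → high deductible, risky → low deductible:
  If types separate, high deductible earns payment 104 and low deductible earns 73.
  Safe: high deductible gives 104 − 7 = 97; low deductible gives 73 − 2 = 71. No deviation. ✓
  Risky: low deductible gives 73 − 3 = 70; high deductible gives 104 − 29 = 75. Would deviate. ✗
Try safe → low deductible, risky → high deductible:
  If types separate, low deductible earns payment 104 and high deductible earns 73.
  Safe: low deductible gives 104 − 2 = 102; high deductible gives 73 − 7 = 66. No deviation. ✓
  Risky: high deductible gives 73 − 29 = 44; low deductible gives 104 − 3 = 101. Would deviate. ✗
Neither assignment is incentive-compatible.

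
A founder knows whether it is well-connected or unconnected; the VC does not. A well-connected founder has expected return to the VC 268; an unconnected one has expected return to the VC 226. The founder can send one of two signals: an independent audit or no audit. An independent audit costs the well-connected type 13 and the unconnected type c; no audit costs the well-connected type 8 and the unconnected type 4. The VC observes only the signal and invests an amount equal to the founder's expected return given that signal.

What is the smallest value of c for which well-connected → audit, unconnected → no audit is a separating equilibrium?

46

Under separation: audit → well-connected (pays 268); no audit → unconnected (pays 226).
Well-connected: 268 − 13 = 255 ≥ 226 − 8 = 218. Holds regardless of c. ✓
Unconnected: 226 − 4 ≥ 268 − c, so c ≥ 268 − 222 = 46.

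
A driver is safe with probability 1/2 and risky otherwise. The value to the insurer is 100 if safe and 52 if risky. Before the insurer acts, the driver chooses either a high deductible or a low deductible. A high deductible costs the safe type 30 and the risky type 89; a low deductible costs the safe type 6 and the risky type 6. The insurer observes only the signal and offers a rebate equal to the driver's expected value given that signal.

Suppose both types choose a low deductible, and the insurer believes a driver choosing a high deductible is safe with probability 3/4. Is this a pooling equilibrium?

On the equilibrium path (low deductible) the insurer holds the prior 1/2 and pays 1/2·100 + 1/2·52 = 76. Off-path (high deductible) belief 3/4 gives 3/4·100 + 1/4·52 = 88.
Safe: low deductible gives 76 − 6 = 70; high deductible gives 88 − 30 = 58. Stays. ✓
Risky: low deductible gives 76 − 6 = 70; high deductible gives 88 − 89 = -1. Stays. ✓
Beliefs are Bayes-consistent on-path and both types best-respond.

Yes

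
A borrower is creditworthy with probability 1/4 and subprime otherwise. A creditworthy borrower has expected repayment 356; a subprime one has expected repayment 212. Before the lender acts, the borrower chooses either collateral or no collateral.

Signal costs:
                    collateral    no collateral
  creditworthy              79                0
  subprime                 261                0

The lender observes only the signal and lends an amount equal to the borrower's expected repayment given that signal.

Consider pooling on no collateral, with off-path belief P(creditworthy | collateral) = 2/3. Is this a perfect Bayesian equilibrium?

On the equilibrium path (no collateral) the lender holds the prior 1/4 and pays 1/4·356 + 3/4·212 = 248. Off-path (collateral) belief 2/3 gives 2/3·356 + 1/3·212 = 308.
Creditworthy: no collateral gives 248 − 0 = 248; collateral gives 308 − 79 = 229. Stays. ✓
Subprime: no collateral gives 248 − 0 = 248; collateral gives 308 − 261 = 47. Stays. ✓
Beliefs are Bayes-consistent on-path and both types best-respond.

Yes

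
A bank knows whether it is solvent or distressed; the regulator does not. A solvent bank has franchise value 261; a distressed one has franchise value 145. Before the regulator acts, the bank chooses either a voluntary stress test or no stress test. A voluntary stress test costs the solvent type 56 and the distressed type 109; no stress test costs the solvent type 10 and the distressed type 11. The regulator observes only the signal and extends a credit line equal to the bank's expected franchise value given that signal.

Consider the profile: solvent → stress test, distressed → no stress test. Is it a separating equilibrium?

No

Under separation the regulator infers type exactly: stress test → solvent (pays 261), no stress test → distressed (pays 145).
Solvent: stress test gives 261 − 56 = 205; no stress test gives 145 − 10 = 135. No deviation. ✓
Distressed: no stress test gives 145 − 11 = 134; stress test gives 261 − 109 = 152. Would deviate. ✗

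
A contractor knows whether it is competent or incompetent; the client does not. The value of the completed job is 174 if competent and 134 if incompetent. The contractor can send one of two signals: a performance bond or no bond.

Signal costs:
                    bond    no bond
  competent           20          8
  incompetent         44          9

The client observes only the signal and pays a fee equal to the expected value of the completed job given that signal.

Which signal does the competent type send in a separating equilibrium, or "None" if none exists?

None

Try competent → bond, incompetent → no bond:
  Under separation the client infers type exactly: bond → competent (pays 174), no bond → incompetent (pays 134).
  Competent: bond gives 174 − 20 = 154; no bond gives 134 − 8 = 126. No deviation. ✓
  Incompetent: no bond gives 134 − 9 = 125; bond gives 174 − 44 = 130. Would deviate. ✗
Try competent → no bond, incompetent → bond:
  Under separation the client infers type exactly: no bond → competent (pays 174), bond → incompetent (pays 134).
  Competent: no bond gives 174 − 8 = 166; bond gives 134 − 20 = 114. No deviation. ✓
  Incompetent: bond gives 134 − 44 = 90; no bond gives 174 − 9 = 165. Would deviate. ✗
Neither assignment is incentive-compatible.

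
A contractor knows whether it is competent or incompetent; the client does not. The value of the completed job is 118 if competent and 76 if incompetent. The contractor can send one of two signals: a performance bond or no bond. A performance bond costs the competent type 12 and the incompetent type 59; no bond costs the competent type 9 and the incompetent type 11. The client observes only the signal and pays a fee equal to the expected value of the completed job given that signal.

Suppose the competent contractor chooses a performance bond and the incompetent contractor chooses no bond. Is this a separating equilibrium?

Yes

If types separate, bond earns payment 118 and no bond earns 76.
Competent: bond gives 118 − 12 = 106; no bond gives 76 − 9 = 67. No deviation. ✓
Incompetent: no bond gives 76 − 11 = 65; bond gives 118 − 59 = 59. No deviation. ✓
Both incentive constraints hold.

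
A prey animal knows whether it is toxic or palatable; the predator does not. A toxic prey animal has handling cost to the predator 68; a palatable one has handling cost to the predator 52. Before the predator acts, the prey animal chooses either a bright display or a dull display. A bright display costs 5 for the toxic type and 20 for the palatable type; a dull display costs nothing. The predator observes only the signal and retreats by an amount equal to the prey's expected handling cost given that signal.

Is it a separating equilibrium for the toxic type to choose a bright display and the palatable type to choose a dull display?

Yes

Under separation the predator infers type exactly: bright display → toxic (pays 68), dull display → palatable (pays 52).
Toxic: bright display gives 68 − 5 = 63; dull display gives 52 − 0 = 52. No deviation. ✓
Palatable: dull display gives 52 − 0 = 52; bright display gives 68 − 20 = 48. No deviation. ✓
Neither type gains from mimicking the other.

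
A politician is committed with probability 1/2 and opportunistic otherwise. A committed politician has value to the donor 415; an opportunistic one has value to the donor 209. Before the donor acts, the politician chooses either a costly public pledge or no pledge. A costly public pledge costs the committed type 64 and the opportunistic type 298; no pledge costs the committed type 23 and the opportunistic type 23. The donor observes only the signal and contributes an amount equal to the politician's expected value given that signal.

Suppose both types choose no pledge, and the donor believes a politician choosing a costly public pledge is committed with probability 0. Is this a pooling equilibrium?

Yes

At the pooled signal (no pledge) the donor holds the prior 1/2 and pays 1/2·415 + 1/2·209 = 312. Off-path (pledge) belief 0 gives 0·415 + 1·209 = 209.
Committed: no pledge gives 312 − 23 = 289; pledge gives 209 − 64 = 145. Stays. ✓
Opportunistic: no pledge gives 312 − 23 = 289; pledge gives 209 − 298 = -89. Stays. ✓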